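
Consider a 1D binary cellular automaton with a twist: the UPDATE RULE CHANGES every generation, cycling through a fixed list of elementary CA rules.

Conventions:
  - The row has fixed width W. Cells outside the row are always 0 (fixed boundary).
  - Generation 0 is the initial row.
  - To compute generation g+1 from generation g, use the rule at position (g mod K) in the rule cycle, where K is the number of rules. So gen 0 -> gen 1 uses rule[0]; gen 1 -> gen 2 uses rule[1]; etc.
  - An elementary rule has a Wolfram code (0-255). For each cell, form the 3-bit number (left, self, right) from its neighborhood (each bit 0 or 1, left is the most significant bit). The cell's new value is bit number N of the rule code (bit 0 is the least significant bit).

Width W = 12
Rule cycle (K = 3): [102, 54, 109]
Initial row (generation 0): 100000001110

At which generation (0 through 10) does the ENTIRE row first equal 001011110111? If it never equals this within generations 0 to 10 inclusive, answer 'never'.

Answer: never

Derivation:
Gen 0: 100000001110
Gen 1 (rule 102): 100000010010
Gen 2 (rule 54): 110000111111
Gen 3 (rule 109): 110110100001
Gen 4 (rule 102): 011011100011
Gen 5 (rule 54): 100100010100
Gen 6 (rule 109): 100101011101
Gen 7 (rule 102): 101111100111
Gen 8 (rule 54): 110000011000
Gen 9 (rule 109): 110111011011
Gen 10 (rule 102): 011001101101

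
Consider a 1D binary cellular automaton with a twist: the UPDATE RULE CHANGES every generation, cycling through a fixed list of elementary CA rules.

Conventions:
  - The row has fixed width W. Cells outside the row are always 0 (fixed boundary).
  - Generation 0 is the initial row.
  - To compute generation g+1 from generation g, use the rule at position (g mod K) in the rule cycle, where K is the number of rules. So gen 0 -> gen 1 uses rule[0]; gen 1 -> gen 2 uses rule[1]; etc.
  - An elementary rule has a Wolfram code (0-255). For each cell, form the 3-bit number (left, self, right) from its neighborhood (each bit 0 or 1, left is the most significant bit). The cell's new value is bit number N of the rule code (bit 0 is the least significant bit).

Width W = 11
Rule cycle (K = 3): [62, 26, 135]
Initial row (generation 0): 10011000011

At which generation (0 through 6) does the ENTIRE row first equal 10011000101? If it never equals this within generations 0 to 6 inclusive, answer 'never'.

Answer: never

Derivation:
Gen 0: 10011000011
Gen 1 (rule 62): 11110100110
Gen 2 (rule 26): 10000011101
Gen 3 (rule 135): 10111101001
Gen 4 (rule 62): 11100011111
Gen 5 (rule 26): 10010110000
Gen 6 (rule 135): 10110000111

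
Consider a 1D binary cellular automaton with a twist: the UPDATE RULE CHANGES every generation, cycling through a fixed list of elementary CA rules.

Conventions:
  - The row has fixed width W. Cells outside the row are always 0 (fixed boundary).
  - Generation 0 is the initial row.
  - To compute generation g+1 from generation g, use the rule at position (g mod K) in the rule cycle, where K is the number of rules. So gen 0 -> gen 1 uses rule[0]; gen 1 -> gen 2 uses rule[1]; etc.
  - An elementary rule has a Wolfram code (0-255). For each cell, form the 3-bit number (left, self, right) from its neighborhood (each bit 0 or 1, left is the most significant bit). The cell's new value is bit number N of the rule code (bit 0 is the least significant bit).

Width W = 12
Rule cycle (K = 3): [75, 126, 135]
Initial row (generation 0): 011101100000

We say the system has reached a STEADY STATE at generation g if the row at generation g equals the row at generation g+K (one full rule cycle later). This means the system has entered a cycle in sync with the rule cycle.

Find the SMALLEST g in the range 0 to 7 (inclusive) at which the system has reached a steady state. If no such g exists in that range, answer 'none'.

Gen 0: 011101100000
Gen 1 (rule 75): 110101101111
Gen 2 (rule 126): 111111111001
Gen 3 (rule 135): 011111110011
Gen 4 (rule 75): 110000010111
Gen 5 (rule 126): 111000111101
Gen 6 (rule 135): 010011011001
Gen 7 (rule 75): 100111011010
Gen 8 (rule 126): 111101111111
Gen 9 (rule 135): 011000111110
Gen 10 (rule 75): 111011100010

Answer: none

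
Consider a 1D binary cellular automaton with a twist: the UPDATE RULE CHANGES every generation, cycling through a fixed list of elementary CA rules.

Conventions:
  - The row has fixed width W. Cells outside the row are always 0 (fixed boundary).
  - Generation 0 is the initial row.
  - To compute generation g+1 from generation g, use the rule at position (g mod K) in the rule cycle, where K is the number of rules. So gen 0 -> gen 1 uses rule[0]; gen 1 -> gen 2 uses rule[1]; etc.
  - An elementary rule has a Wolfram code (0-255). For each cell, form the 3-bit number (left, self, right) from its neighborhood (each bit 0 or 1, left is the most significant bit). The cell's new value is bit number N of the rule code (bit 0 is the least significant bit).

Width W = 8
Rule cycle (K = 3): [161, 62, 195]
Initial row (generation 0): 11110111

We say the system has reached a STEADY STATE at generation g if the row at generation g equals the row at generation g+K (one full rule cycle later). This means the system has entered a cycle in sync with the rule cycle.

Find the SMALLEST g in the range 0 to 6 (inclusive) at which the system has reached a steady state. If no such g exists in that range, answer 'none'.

Answer: none

Derivation:
Gen 0: 11110111
Gen 1 (rule 161): 01101010
Gen 2 (rule 62): 11011111
Gen 3 (rule 195): 01001111
Gen 4 (rule 161): 00000110
Gen 5 (rule 62): 00001101
Gen 6 (rule 195): 11110100
Gen 7 (rule 161): 01101001
Gen 8 (rule 62): 11011111
Gen 9 (rule 195): 01001111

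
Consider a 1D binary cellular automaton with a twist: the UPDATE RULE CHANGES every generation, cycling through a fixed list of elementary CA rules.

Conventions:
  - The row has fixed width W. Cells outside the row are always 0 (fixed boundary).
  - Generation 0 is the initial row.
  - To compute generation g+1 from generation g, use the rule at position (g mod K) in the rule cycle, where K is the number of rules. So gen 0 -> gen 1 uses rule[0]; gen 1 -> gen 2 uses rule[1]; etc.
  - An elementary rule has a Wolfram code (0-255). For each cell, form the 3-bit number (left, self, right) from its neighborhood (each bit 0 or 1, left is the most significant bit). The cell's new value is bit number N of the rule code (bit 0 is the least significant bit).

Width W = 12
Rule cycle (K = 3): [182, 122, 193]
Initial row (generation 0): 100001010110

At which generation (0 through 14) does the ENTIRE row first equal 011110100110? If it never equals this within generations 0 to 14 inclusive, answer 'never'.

Answer: 3

Derivation:
Gen 0: 100001010110
Gen 1 (rule 182): 110011111001
Gen 2 (rule 122): 111110001110
Gen 3 (rule 193): 011110100110
Gen 4 (rule 182): 101101111001
Gen 5 (rule 122): 011111001110
Gen 6 (rule 193): 001111000110
Gen 7 (rule 182): 010110101001
Gen 8 (rule 122): 101111010110
Gen 9 (rule 193): 000111000010
Gen 10 (rule 182): 001010100111
Gen 11 (rule 122): 010101011101
Gen 12 (rule 193): 000000001100
Gen 13 (rule 182): 000000010010
Gen 14 (rule 122): 000000101101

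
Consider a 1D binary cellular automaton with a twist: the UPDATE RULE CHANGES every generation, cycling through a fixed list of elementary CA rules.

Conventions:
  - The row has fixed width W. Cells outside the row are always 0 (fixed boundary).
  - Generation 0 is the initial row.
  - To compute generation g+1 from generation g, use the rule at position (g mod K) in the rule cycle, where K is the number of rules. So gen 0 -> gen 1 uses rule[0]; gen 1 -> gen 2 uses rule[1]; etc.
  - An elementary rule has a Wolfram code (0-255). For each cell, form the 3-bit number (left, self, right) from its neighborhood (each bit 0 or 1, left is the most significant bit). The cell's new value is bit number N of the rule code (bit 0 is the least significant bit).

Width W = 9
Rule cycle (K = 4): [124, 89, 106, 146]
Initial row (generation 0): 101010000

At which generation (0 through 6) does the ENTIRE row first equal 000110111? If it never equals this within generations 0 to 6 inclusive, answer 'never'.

Answer: 5

Derivation:
Gen 0: 101010000
Gen 1 (rule 124): 111111000
Gen 2 (rule 89): 100001111
Gen 3 (rule 106): 000011001
Gen 4 (rule 146): 000100110
Gen 5 (rule 124): 000110111
Gen 6 (rule 89): 110110101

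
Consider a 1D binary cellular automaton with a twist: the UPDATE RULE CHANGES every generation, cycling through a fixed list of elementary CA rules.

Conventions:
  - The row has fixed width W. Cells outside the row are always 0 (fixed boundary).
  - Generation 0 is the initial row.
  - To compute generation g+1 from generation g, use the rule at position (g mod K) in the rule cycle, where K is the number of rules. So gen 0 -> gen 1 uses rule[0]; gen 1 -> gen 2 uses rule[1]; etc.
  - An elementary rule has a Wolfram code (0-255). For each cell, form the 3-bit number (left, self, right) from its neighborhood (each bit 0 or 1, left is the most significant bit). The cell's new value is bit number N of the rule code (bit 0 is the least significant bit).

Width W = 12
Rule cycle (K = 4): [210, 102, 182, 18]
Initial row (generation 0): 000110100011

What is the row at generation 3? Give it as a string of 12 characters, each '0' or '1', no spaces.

Gen 0: 000110100011
Gen 1 (rule 210): 001010010101
Gen 2 (rule 102): 011110111111
Gen 3 (rule 182): 101101011110

Answer: 101101011110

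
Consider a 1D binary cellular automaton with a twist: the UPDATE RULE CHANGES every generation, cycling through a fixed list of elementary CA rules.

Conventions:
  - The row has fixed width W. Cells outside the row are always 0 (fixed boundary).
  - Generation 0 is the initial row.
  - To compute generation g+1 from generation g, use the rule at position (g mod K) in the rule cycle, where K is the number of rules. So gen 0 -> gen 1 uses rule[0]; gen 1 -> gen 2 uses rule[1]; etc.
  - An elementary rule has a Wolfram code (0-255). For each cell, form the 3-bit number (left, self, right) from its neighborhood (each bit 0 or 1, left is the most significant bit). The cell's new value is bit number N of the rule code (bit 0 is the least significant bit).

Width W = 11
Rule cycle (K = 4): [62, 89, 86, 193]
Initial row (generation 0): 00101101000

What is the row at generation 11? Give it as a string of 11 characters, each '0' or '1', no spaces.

Gen 0: 00101101000
Gen 1 (rule 62): 01111011100
Gen 2 (rule 89): 01001010111
Gen 3 (rule 86): 11111010001
Gen 4 (rule 193): 01111000100
Gen 5 (rule 62): 11000101110
Gen 6 (rule 89): 11110001011
Gen 7 (rule 86): 00011011001
Gen 8 (rule 193): 11001001000
Gen 9 (rule 62): 10111111100
Gen 10 (rule 89): 00100000111
Gen 11 (rule 86): 01110001001

Answer: 01110001001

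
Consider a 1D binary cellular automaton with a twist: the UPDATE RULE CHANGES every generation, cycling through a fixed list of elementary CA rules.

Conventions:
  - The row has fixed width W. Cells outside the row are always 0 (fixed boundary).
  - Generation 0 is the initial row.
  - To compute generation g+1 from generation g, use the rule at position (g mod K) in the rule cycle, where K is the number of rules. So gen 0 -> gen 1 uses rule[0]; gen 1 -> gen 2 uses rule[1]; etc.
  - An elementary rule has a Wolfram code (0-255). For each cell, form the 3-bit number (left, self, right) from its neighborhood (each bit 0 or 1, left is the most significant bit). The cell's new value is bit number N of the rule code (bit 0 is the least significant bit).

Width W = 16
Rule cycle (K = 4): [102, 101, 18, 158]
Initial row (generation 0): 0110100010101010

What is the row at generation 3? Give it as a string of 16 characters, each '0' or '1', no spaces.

Answer: 0011010000000101

Derivation:
Gen 0: 0110100010101010
Gen 1 (rule 102): 1011100111111110
Gen 2 (rule 101): 1100100000000010
Gen 3 (rule 18): 0011010000000101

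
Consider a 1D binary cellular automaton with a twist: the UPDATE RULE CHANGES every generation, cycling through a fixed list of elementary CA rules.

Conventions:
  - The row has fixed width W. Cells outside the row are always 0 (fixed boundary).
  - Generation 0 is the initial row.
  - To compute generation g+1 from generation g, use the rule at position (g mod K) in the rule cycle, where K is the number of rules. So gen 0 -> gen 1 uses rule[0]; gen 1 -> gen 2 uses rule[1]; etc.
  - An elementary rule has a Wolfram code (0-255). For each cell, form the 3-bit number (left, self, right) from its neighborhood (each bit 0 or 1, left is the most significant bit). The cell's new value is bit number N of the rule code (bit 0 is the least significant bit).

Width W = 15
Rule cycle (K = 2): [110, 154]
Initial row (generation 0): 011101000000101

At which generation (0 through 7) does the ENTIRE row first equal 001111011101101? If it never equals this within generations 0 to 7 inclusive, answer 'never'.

Answer: 4

Derivation:
Gen 0: 011101000000101
Gen 1 (rule 110): 110111000001111
Gen 2 (rule 154): 100110100011110
Gen 3 (rule 110): 101111100110010
Gen 4 (rule 154): 001111011101101
Gen 5 (rule 110): 011001110111111
Gen 6 (rule 154): 110111100111110
Gen 7 (rule 110): 111100101100010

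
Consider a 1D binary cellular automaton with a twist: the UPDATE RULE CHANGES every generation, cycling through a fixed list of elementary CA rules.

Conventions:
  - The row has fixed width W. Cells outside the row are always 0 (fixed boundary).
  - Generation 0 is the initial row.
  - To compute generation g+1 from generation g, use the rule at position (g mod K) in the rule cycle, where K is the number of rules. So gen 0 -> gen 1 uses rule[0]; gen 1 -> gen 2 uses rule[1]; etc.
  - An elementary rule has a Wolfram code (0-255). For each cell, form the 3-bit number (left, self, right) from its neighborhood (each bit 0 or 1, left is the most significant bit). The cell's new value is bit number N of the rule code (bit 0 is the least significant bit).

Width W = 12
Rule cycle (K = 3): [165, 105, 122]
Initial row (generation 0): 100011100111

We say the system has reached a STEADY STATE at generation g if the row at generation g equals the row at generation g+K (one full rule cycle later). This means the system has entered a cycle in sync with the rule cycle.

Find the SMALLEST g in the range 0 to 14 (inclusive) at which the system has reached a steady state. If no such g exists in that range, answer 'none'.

Answer: none

Derivation:
Gen 0: 100011100111
Gen 1 (rule 165): 101001000010
Gen 2 (rule 105): 010000011000
Gen 3 (rule 122): 101000111100
Gen 4 (rule 165): 111010011001
Gen 5 (rule 105): 101100011000
Gen 6 (rule 122): 011110111100
Gen 7 (rule 165): 001101011001
Gen 8 (rule 105): 101110111000
Gen 9 (rule 122): 011011101100
Gen 10 (rule 165): 000101010001
Gen 11 (rule 105): 110010100100
Gen 12 (rule 122): 111101011010
Gen 13 (rule 165): 011011100110
Gen 14 (rule 105): 011110100110
Gen 15 (rule 122): 110011011111
Gen 16 (rule 165): 000000101110
Gen 17 (rule 105): 111110011010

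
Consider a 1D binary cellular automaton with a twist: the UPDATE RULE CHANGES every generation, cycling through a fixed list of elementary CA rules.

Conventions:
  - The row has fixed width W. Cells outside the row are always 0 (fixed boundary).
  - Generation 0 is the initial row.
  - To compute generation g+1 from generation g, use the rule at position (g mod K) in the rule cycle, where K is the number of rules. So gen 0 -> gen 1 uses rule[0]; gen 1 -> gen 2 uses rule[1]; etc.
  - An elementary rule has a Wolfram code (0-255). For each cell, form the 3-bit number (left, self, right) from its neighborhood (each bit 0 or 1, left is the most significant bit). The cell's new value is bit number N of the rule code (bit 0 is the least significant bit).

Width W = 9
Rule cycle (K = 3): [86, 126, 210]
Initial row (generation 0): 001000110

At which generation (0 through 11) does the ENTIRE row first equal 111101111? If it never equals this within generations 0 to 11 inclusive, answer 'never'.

Answer: 8

Derivation:
Gen 0: 001000110
Gen 1 (rule 86): 011101011
Gen 2 (rule 126): 110111111
Gen 3 (rule 210): 010011111
Gen 4 (rule 86): 111100001
Gen 5 (rule 126): 100110011
Gen 6 (rule 210): 011011101
Gen 7 (rule 86): 101000101
Gen 8 (rule 126): 111101111
Gen 9 (rule 210): 011100111
Gen 10 (rule 86): 100111001
Gen 11 (rule 126): 111101111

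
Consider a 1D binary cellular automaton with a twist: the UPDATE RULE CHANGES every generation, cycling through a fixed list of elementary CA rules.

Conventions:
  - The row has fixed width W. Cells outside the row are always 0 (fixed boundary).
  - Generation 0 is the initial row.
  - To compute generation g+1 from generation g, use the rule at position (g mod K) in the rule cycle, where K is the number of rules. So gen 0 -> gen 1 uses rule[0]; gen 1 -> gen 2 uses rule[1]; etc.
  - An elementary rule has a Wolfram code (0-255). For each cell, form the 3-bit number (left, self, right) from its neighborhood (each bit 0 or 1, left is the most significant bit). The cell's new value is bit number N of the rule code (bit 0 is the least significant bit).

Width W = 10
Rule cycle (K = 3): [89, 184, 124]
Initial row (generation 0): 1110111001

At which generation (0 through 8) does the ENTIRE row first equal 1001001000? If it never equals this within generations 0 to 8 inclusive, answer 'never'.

Gen 0: 1110111001
Gen 1 (rule 89): 1010101100
Gen 2 (rule 184): 0101011010
Gen 3 (rule 124): 0111111111
Gen 4 (rule 89): 0100000001
Gen 5 (rule 184): 0010000000
Gen 6 (rule 124): 0011000000
Gen 7 (rule 89): 1011111111
Gen 8 (rule 184): 0111111110

Answer: never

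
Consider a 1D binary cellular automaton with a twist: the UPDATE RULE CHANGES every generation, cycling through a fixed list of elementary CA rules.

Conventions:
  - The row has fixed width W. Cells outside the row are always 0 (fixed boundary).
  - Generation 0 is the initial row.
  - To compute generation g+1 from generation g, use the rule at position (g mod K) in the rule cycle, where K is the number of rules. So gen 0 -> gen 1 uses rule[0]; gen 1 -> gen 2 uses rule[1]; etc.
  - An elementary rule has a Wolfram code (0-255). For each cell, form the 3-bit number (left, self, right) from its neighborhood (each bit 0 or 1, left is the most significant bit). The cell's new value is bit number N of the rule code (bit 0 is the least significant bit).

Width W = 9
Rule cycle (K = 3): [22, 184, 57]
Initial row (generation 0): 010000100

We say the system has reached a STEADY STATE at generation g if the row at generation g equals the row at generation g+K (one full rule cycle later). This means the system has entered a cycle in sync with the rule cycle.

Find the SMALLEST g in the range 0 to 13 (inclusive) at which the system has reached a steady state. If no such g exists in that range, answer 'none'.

Answer: 9

Derivation:
Gen 0: 010000100
Gen 1 (rule 22): 111001110
Gen 2 (rule 184): 110101101
Gen 3 (rule 57): 101011010
Gen 4 (rule 22): 101000011
Gen 5 (rule 184): 010100010
Gen 6 (rule 57): 001011001
Gen 7 (rule 22): 011000111
Gen 8 (rule 184): 010100110
Gen 9 (rule 57): 001010101
Gen 10 (rule 22): 011010101
Gen 11 (rule 184): 010101010
Gen 12 (rule 57): 001010101
Gen 13 (rule 22): 011010101
Gen 14 (rule 184): 010101010
Gen 15 (rule 57): 001010101
Gen 16 (rule 22): 011010101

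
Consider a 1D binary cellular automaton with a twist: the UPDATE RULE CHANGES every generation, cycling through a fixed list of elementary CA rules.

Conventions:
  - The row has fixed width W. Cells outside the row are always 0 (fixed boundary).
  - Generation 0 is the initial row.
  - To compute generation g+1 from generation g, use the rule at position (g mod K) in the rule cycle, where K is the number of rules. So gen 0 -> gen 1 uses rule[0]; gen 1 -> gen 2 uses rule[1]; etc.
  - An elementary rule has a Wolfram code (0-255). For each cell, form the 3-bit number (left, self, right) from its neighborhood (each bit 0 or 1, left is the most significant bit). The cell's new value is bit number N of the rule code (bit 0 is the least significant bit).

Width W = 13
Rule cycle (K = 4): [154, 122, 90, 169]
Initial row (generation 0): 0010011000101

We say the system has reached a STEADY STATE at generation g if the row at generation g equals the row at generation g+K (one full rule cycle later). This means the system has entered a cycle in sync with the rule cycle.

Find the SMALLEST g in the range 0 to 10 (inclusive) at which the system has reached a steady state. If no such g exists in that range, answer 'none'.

Gen 0: 0010011000101
Gen 1 (rule 154): 0101110101000
Gen 2 (rule 122): 1011011010100
Gen 3 (rule 90): 0011011000010
Gen 4 (rule 169): 1010110011000
Gen 5 (rule 154): 0000101110100
Gen 6 (rule 122): 0001011011010
Gen 7 (rule 90): 0010011011001
Gen 8 (rule 169): 1000010110000
Gen 9 (rule 154): 0100100101000
Gen 10 (rule 122): 1011011010100
Gen 11 (rule 90): 0011011000010
Gen 12 (rule 169): 1010110011000
Gen 13 (rule 154): 0000101110100
Gen 14 (rule 122): 0001011011010

Answer: none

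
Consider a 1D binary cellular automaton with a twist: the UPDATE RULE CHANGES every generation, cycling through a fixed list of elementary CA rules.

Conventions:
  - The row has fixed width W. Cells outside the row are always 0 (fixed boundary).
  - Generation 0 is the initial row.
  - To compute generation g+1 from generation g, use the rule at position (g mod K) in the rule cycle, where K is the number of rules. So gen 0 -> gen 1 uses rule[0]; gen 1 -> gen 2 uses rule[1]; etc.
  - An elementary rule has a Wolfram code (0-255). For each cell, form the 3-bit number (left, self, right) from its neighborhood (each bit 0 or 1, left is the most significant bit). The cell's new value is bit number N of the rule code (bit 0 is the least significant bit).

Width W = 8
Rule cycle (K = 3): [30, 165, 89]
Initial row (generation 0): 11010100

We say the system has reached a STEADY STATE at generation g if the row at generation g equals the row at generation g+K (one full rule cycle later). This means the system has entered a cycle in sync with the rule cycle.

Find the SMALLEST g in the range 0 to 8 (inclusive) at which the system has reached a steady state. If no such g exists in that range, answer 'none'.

Gen 0: 11010100
Gen 1 (rule 30): 10010110
Gen 2 (rule 165): 10011000
Gen 3 (rule 89): 01011111
Gen 4 (rule 30): 11010000
Gen 5 (rule 165): 00110111
Gen 6 (rule 89): 10110101
Gen 7 (rule 30): 10100101
Gen 8 (rule 165): 11100111
Gen 9 (rule 89): 10110101
Gen 10 (rule 30): 10100101
Gen 11 (rule 165): 11100111

Answer: 6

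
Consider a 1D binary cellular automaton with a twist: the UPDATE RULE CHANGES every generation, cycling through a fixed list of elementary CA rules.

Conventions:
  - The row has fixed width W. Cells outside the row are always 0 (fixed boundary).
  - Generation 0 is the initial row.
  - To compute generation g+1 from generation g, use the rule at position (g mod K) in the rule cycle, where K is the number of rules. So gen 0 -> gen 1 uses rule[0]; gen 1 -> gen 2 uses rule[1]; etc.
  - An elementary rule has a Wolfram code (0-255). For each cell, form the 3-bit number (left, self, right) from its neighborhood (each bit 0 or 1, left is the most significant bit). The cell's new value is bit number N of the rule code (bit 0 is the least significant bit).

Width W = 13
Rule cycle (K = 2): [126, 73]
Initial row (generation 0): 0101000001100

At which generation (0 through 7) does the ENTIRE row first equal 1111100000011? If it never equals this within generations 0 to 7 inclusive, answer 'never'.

Gen 0: 0101000001100
Gen 1 (rule 126): 1111100011110
Gen 2 (rule 73): 1000101010010
Gen 3 (rule 126): 1101111111111
Gen 4 (rule 73): 1101000000001
Gen 5 (rule 126): 1111100000011
Gen 6 (rule 73): 1000101111011
Gen 7 (rule 126): 1101111001111

Answer: 5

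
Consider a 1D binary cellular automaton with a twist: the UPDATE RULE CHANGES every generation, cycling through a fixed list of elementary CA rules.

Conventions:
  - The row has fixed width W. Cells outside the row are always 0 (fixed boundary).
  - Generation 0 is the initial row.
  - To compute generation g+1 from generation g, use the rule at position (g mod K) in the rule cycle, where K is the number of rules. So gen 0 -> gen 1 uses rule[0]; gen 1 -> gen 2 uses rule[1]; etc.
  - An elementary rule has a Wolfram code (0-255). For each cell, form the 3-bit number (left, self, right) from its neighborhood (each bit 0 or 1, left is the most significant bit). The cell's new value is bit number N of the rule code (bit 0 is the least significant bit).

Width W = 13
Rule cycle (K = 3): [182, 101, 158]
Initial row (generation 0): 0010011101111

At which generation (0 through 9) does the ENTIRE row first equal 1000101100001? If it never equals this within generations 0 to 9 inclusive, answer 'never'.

Answer: never

Derivation:
Gen 0: 0010011101111
Gen 1 (rule 182): 0111101010110
Gen 2 (rule 101): 0000111111010
Gen 3 (rule 158): 0001111110011
Gen 4 (rule 182): 0010111101100
Gen 5 (rule 101): 1011000110101
Gen 6 (rule 158): 1010101100101
Gen 7 (rule 182): 1111110011111
Gen 8 (rule 101): 0000010000001
Gen 9 (rule 158): 0000111000011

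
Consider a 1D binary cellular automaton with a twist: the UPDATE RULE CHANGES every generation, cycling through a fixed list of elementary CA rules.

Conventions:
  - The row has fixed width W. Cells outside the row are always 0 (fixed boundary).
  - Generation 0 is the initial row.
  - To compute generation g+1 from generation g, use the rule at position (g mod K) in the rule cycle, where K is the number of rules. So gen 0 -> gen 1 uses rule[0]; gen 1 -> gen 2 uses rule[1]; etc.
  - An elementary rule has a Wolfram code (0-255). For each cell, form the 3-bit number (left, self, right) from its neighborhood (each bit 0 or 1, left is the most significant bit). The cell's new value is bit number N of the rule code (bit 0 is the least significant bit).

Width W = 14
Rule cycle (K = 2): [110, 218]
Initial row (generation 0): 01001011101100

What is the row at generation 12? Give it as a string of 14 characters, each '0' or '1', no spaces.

Answer: 01111001001100

Derivation:
Gen 0: 01001011101100
Gen 1 (rule 110): 11011110111100
Gen 2 (rule 218): 11011110111110
Gen 3 (rule 110): 11110011100010
Gen 4 (rule 218): 11111111110101
Gen 5 (rule 110): 10000000011111
Gen 6 (rule 218): 01000000111111
Gen 7 (rule 110): 11000001100001
Gen 8 (rule 218): 11100011110010
Gen 9 (rule 110): 10100110010110
Gen 10 (rule 218): 00011111100111
Gen 11 (rule 110): 00110000101101
Gen 12 (rule 218): 01111001001100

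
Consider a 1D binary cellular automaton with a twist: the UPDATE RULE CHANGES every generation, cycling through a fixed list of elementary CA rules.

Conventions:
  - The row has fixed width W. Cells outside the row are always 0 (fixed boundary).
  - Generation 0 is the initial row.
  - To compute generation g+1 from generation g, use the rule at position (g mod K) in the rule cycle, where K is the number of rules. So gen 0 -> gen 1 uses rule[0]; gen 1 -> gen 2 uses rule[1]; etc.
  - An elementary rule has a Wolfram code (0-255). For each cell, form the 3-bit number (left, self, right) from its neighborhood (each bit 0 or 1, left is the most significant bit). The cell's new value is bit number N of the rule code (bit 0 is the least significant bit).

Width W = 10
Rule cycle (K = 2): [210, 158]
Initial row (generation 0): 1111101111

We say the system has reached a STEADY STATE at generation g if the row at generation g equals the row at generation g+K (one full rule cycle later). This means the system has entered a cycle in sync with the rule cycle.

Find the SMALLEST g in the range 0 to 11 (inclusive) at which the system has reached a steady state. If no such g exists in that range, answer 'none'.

Gen 0: 1111101111
Gen 1 (rule 210): 0111100111
Gen 2 (rule 158): 1111011110
Gen 3 (rule 210): 0111001111
Gen 4 (rule 158): 1110111110
Gen 5 (rule 210): 0110011111
Gen 6 (rule 158): 1101111110
Gen 7 (rule 210): 0100111111
Gen 8 (rule 158): 1111111110
Gen 9 (rule 210): 0111111111
Gen 10 (rule 158): 1111111110
Gen 11 (rule 210): 0111111111
Gen 12 (rule 158): 1111111110
Gen 13 (rule 210): 0111111111

Answer: 8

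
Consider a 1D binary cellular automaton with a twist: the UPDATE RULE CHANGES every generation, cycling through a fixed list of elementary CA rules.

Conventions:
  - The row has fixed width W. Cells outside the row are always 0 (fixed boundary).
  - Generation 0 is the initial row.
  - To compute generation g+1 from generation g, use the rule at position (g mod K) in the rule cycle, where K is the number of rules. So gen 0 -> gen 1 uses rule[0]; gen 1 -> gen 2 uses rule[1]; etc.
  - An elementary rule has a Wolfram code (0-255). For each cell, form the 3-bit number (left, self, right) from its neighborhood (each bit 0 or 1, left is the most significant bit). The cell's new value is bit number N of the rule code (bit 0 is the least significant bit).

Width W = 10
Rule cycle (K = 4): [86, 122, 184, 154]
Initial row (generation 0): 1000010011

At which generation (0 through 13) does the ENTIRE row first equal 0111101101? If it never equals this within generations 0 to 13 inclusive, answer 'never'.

Answer: 11

Derivation:
Gen 0: 1000010011
Gen 1 (rule 86): 1100111101
Gen 2 (rule 122): 1111100110
Gen 3 (rule 184): 1111010101
Gen 4 (rule 154): 1110000000
Gen 5 (rule 86): 0011000000
Gen 6 (rule 122): 0111100000
Gen 7 (rule 184): 0111010000
Gen 8 (rule 154): 1110001000
Gen 9 (rule 86): 0011011100
Gen 10 (rule 122): 0111110110
Gen 11 (rule 184): 0111101101
Gen 12 (rule 154): 1111001000
Gen 13 (rule 86): 0001111100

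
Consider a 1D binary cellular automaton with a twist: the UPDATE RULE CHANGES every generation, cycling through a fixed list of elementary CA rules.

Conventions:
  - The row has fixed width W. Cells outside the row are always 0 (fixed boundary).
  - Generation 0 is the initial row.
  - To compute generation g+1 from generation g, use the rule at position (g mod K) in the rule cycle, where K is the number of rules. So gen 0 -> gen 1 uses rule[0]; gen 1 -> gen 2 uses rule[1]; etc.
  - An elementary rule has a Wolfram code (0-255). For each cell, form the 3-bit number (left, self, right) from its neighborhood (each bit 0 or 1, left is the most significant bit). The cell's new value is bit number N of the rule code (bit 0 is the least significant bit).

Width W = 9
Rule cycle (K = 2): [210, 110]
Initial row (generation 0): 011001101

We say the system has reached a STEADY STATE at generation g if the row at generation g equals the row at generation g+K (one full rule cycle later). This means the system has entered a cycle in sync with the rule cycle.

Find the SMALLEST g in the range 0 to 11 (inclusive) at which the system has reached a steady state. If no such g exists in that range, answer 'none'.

Gen 0: 011001101
Gen 1 (rule 210): 101110100
Gen 2 (rule 110): 111011100
Gen 3 (rule 210): 011001110
Gen 4 (rule 110): 111011010
Gen 5 (rule 210): 011001001
Gen 6 (rule 110): 111011011
Gen 7 (rule 210): 011001001
Gen 8 (rule 110): 111011011
Gen 9 (rule 210): 011001001
Gen 10 (rule 110): 111011011
Gen 11 (rule 210): 011001001
Gen 12 (rule 110): 111011011
Gen 13 (rule 210): 011001001

Answer: 5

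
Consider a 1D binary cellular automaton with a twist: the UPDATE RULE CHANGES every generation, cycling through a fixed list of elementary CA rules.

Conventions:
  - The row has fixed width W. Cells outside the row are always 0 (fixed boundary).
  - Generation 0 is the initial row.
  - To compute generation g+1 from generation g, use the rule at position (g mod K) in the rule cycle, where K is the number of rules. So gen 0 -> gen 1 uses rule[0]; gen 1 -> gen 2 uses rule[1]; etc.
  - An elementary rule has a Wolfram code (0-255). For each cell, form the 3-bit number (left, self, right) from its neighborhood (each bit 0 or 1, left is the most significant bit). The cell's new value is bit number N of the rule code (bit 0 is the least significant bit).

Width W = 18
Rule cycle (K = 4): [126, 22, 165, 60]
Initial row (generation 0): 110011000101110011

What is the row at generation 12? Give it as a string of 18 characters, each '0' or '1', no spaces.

Gen 0: 110011000101110011
Gen 1 (rule 126): 111111101111011111
Gen 2 (rule 22): 000000000000000000
Gen 3 (rule 165): 111111111111111111
Gen 4 (rule 60): 100000000000000000
Gen 5 (rule 126): 110000000000000000
Gen 6 (rule 22): 001000000000000000
Gen 7 (rule 165): 101011111111111111
Gen 8 (rule 60): 111110000000000000
Gen 9 (rule 126): 100011000000000000
Gen 10 (rule 22): 110100100000000000
Gen 11 (rule 165): 001100101111111111
Gen 12 (rule 60): 001010111000000000

Answer: 001010111000000000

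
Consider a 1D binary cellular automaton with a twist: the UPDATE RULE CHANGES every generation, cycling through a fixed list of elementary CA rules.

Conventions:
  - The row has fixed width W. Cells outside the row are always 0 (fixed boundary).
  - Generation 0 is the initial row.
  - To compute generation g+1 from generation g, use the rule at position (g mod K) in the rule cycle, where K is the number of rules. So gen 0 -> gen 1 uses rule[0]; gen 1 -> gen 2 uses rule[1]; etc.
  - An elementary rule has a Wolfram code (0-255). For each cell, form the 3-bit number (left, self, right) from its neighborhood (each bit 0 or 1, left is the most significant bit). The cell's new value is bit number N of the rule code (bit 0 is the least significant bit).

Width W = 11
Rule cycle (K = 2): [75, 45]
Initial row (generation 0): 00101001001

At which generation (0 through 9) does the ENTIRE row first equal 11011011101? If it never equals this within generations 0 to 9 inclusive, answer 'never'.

Gen 0: 00101001001
Gen 1 (rule 75): 11000010010
Gen 2 (rule 45): 10011010010
Gen 3 (rule 75): 00111000100
Gen 4 (rule 45): 10100010101
Gen 5 (rule 75): 00001100000
Gen 6 (rule 45): 11101001111
Gen 7 (rule 75): 10100011001
Gen 8 (rule 45): 11101010001
Gen 9 (rule 75): 10100000110

Answer: never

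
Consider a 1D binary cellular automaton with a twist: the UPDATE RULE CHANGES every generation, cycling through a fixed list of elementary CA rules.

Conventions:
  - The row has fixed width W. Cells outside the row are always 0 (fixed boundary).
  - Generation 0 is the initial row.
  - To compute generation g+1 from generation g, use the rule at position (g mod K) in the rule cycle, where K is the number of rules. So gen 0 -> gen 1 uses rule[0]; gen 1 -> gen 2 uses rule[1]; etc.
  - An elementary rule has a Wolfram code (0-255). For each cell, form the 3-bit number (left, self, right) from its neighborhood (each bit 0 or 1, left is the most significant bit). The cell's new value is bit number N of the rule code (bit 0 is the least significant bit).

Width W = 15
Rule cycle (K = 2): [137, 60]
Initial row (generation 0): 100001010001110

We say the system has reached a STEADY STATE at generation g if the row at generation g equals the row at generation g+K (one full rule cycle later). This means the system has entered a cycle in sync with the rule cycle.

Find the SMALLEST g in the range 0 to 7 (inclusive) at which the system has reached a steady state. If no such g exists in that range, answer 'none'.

Answer: none

Derivation:
Gen 0: 100001010001110
Gen 1 (rule 137): 001100000101100
Gen 2 (rule 60): 001010000111010
Gen 3 (rule 137): 100000110110000
Gen 4 (rule 60): 110000101101000
Gen 5 (rule 137): 100110001000011
Gen 6 (rule 60): 110101001100010
Gen 7 (rule 137): 100000001001000
Gen 8 (rule 60): 110000001101100
Gen 9 (rule 137): 100111101001001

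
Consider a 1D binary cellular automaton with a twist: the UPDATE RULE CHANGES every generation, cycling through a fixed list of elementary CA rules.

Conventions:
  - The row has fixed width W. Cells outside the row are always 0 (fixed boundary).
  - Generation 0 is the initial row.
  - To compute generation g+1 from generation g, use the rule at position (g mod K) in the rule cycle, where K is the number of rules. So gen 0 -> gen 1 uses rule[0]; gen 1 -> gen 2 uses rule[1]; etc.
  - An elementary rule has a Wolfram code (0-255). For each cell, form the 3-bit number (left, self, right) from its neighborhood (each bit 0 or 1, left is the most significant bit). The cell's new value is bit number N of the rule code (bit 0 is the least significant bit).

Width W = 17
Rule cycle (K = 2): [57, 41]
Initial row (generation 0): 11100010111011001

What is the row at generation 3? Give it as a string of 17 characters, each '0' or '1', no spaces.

Answer: 11001100110010100

Derivation:
Gen 0: 11100010111011001
Gen 1 (rule 57): 10011001100110100
Gen 2 (rule 41): 00010001000101001
Gen 3 (rule 57): 11001100110010100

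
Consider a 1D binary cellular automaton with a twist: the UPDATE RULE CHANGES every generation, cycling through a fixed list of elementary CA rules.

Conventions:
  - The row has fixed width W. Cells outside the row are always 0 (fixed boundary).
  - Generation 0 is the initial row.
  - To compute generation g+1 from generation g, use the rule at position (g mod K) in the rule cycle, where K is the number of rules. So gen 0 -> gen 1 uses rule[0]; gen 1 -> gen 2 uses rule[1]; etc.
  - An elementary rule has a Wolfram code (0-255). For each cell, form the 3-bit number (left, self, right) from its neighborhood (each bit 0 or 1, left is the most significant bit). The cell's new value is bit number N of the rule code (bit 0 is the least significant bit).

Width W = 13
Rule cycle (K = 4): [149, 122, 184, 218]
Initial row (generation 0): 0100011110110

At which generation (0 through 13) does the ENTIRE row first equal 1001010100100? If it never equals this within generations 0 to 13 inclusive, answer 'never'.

Gen 0: 0100011110110
Gen 1 (rule 149): 0111001100001
Gen 2 (rule 122): 1101111110010
Gen 3 (rule 184): 1011111101001
Gen 4 (rule 218): 0011111100110
Gen 5 (rule 149): 1001111010001
Gen 6 (rule 122): 0111001101010
Gen 7 (rule 184): 0110101010101
Gen 8 (rule 218): 1110000000000
Gen 9 (rule 149): 0101111111111
Gen 10 (rule 122): 1011000000001
Gen 11 (rule 184): 0110100000000
Gen 12 (rule 218): 1110010000000
Gen 13 (rule 149): 0101011111111

Answer: never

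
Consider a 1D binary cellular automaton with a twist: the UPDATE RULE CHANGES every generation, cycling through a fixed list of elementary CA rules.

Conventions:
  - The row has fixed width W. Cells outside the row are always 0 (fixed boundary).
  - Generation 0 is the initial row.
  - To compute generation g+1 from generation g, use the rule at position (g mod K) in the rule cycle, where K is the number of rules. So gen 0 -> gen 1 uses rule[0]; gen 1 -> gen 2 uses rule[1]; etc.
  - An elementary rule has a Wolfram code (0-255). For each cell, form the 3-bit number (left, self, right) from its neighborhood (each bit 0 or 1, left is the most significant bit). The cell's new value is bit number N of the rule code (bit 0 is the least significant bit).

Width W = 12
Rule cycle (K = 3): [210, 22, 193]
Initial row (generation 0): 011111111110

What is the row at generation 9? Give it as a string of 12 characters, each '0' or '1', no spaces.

Answer: 010001111111

Derivation:
Gen 0: 011111111110
Gen 1 (rule 210): 101111111111
Gen 2 (rule 22): 100000000000
Gen 3 (rule 193): 001111111111
Gen 4 (rule 210): 010111111111
Gen 5 (rule 22): 110000000000
Gen 6 (rule 193): 010111111111
Gen 7 (rule 210): 100011111111
Gen 8 (rule 22): 110100000000
Gen 9 (rule 193): 010001111111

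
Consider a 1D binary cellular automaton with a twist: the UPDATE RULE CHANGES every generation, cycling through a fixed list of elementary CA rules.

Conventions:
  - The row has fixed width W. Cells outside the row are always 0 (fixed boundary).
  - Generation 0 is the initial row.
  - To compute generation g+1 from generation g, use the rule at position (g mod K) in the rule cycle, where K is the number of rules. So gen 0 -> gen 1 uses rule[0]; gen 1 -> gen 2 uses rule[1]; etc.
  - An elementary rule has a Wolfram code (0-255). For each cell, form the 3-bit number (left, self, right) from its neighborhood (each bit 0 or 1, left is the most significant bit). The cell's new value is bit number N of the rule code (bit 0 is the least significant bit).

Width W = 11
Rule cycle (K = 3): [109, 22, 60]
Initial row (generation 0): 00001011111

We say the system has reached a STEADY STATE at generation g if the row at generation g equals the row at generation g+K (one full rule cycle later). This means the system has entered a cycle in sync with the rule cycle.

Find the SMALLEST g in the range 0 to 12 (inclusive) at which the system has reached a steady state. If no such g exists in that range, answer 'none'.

Answer: 2

Derivation:
Gen 0: 00001011111
Gen 1 (rule 109): 11101110001
Gen 2 (rule 22): 00000001011
Gen 3 (rule 60): 00000001110
Gen 4 (rule 109): 11111101010
Gen 5 (rule 22): 00000001011
Gen 6 (rule 60): 00000001110
Gen 7 (rule 109): 11111101010
Gen 8 (rule 22): 00000001011
Gen 9 (rule 60): 00000001110
Gen 10 (rule 109): 11111101010
Gen 11 (rule 22): 00000001011
Gen 12 (rule 60): 00000001110
Gen 13 (rule 109): 11111101010
Gen 14 (rule 22): 00000001011
Gen 15 (rule 60): 00000001110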